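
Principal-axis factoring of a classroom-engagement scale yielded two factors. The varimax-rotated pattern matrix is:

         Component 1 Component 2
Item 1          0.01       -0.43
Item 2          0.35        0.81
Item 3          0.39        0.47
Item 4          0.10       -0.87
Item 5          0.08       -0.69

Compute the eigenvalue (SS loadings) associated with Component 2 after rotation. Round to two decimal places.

2.29

SS loadings for Component 2 = (-0.43)² + 0.81² + 0.47² + (-0.87)² + (-0.69)² = 0.1849 + 0.6561 + 0.2209 + 0.7569 + 0.4761 = 2.2949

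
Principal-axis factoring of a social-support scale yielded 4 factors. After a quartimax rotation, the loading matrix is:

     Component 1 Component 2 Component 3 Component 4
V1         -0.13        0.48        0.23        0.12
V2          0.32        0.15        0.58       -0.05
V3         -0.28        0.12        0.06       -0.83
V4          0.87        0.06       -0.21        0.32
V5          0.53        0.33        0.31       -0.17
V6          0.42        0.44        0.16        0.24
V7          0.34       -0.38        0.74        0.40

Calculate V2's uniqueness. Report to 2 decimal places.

0.54

h² = 0.32² + 0.15² + 0.58² + (-0.05)² = 0.1024 + 0.0225 + 0.3364 + 0.0025 = 0.4638
Uniqueness u² = 1 − h² = 1 − 0.4638 = 0.5362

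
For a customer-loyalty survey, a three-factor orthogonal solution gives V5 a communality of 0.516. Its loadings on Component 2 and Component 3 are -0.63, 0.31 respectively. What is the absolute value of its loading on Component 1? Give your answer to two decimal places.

0.15

Under orthogonal rotation h² = Σλ², so λ_Component 1² = h² − (0.4930) = 0.516 − 0.4930 = 0.0230.
|λ| = √0.0230 = 0.1517.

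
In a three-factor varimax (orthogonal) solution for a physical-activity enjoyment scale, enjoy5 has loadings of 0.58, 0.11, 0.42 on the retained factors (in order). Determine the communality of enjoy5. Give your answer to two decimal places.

0.52

h² = 0.58² + 0.11² + 0.42² = 0.3364 + 0.0121 + 0.1764 = 0.5249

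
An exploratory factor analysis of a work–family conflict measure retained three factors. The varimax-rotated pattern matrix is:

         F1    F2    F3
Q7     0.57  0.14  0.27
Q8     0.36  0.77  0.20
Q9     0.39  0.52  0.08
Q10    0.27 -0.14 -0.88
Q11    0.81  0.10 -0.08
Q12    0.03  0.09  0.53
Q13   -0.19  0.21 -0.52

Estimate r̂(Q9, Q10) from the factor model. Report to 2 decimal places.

r̂ = Σ λ_i·λ_j across factors = (0.39)(0.27) + (0.52)(-0.14) + (0.08)(-0.88)
  = +0.1053 -0.0728 -0.0704 = -0.0379

-0.04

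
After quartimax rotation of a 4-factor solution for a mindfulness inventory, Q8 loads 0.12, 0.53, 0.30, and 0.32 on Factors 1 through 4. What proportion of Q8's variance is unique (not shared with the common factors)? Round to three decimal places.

h² = 0.12² + 0.53² + 0.30² + 0.32² = 0.0144 + 0.2809 + 0.0900 + 0.1024 = 0.4877
Uniqueness u² = 1 − h² = 1 − 0.4877 = 0.5123

0.512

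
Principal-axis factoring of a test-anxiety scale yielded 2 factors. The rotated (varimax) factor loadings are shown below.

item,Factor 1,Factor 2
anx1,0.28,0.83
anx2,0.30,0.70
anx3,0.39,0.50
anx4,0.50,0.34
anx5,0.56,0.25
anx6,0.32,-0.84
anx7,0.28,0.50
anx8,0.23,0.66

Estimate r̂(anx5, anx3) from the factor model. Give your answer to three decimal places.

0.343

r̂ = Σ λ_i·λ_j across factors = (0.56)(0.39) + (0.25)(0.50)
  = +0.2184 +0.1250 = 0.3434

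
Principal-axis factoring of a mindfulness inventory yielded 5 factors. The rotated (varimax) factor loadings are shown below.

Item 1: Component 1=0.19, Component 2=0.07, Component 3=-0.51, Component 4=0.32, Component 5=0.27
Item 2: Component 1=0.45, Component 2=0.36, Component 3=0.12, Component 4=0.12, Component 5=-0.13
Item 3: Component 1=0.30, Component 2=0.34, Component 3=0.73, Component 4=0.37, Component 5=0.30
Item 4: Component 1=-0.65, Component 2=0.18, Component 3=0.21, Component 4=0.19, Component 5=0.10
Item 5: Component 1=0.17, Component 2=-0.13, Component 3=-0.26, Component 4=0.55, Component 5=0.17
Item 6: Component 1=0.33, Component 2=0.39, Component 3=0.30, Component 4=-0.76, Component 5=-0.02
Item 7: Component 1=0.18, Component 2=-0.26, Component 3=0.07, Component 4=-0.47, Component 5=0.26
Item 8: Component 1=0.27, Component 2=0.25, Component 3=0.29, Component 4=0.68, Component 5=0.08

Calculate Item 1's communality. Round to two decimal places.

0.48

h² = 0.19² + 0.07² + (-0.51)² + 0.32² + 0.27² = 0.0361 + 0.0049 + 0.2601 + 0.1024 + 0.0729 = 0.4764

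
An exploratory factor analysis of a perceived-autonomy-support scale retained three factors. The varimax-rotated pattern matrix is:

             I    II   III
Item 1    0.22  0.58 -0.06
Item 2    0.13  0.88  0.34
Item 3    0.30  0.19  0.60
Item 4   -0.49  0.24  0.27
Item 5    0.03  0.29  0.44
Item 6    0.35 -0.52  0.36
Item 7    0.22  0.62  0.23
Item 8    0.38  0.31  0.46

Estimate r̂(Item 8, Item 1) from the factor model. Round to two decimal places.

0.24

r̂ = Σ λ_i·λ_j across factors = (0.38)(0.22) + (0.31)(0.58) + (0.46)(-0.06)
  = +0.0836 +0.1798 -0.0276 = 0.2358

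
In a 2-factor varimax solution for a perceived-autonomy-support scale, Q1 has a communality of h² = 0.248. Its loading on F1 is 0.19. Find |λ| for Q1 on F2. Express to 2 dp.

Under orthogonal rotation h² = Σλ², so λ_F2² = h² − (0.0361) = 0.248 − 0.0361 = 0.2119.
|λ| = √0.2119 = 0.4603.

0.46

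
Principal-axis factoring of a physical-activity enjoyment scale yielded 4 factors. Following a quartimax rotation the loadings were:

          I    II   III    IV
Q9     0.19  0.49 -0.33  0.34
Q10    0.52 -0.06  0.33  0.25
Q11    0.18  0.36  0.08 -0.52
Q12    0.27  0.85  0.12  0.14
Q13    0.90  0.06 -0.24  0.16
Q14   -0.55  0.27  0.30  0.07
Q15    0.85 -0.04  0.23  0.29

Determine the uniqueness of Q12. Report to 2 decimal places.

h² = 0.27² + 0.85² + 0.12² + 0.14² = 0.0729 + 0.7225 + 0.0144 + 0.0196 = 0.8294
Uniqueness u² = 1 − h² = 1 − 0.8294 = 0.1706

0.17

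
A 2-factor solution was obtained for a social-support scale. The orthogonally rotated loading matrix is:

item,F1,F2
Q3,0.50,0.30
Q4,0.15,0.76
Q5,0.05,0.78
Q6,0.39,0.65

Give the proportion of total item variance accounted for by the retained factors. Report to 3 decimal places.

SS loadings by factor: 0.4271, 1.6985; total = 2.1256.
Total variance with 4 standardized items is 4, so the solution explains 2.1256/4 = 0.5314.

0.531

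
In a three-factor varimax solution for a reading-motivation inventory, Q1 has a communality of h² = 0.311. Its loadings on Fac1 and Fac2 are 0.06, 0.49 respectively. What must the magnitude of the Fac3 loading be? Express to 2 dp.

Under orthogonal rotation h² = Σλ², so λ_Fac3² = h² − (0.2437) = 0.311 − 0.2437 = 0.0673.
|λ| = √0.0673 = 0.2594.

0.26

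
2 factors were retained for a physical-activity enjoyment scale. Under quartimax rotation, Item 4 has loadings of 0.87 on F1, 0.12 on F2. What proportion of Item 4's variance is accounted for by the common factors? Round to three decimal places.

0.771

h² = 0.87² + 0.12² = 0.7569 + 0.0144 = 0.7713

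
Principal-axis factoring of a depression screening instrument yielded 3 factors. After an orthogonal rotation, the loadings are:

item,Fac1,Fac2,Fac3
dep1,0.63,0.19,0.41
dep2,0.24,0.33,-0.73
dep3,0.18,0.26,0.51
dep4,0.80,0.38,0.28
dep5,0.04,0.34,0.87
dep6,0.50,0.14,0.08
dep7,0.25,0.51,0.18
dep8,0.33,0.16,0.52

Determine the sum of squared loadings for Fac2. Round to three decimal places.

0.778

SS loadings for Fac2 = 0.19² + 0.33² + 0.26² + 0.38² + 0.34² + 0.14² + 0.51² + 0.16² = 0.0361 + 0.1089 + 0.0676 + 0.1444 + 0.1156 + 0.0196 + 0.2601 + 0.0256 = 0.7779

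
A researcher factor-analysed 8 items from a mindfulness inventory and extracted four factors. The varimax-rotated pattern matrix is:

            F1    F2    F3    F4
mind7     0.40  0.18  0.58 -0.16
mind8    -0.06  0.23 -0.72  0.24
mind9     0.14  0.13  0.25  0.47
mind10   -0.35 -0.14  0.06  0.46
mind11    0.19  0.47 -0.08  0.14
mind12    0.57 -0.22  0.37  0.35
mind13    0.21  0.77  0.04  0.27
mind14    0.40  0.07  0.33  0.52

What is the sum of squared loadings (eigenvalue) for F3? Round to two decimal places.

1.17

SS loadings for F3 = 0.58² + (-0.72)² + 0.25² + 0.06² + (-0.08)² + 0.37² + 0.04² + 0.33² = 0.3364 + 0.5184 + 0.0625 + 0.0036 + 0.0064 + 0.1369 + 0.0016 + 0.1089 = 1.1747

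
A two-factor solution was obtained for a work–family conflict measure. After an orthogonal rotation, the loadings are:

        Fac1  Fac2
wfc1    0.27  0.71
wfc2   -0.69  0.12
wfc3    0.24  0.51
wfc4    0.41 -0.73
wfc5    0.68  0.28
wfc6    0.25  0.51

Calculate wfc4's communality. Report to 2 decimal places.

h² = 0.41² + (-0.73)² = 0.1681 + 0.5329 = 0.7010

0.70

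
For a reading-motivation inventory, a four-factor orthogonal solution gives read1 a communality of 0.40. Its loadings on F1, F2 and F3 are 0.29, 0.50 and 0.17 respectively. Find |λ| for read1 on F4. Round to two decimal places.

Under orthogonal rotation h² = Σλ², so λ_F4² = h² − (0.3630) = 0.40 − 0.3630 = 0.0370.
|λ| = √0.0370 = 0.1924.

0.19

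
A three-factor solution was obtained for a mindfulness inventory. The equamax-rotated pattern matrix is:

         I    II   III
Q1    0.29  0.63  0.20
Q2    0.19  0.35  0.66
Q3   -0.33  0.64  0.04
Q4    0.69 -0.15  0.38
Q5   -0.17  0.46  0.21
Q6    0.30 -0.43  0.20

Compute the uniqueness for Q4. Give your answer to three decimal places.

h² = 0.69² + (-0.15)² + 0.38² = 0.4761 + 0.0225 + 0.1444 = 0.6430
Uniqueness u² = 1 − h² = 1 − 0.6430 = 0.3570

0.357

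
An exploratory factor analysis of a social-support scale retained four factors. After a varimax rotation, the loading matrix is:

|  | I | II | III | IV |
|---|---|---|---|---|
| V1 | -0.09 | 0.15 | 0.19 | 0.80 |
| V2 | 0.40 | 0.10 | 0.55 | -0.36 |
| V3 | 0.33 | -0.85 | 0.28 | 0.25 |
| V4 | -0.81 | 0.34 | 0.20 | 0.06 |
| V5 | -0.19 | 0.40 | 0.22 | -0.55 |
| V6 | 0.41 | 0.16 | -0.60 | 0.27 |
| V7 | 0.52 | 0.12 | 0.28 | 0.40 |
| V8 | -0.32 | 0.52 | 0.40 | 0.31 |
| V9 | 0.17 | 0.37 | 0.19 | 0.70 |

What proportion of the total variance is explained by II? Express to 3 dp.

0.164

SS loadings for II = 0.15² + 0.10² + (-0.85)² + 0.34² + 0.40² + 0.16² + 0.12² + 0.52² + 0.37² = 1.4779
Proportion of variance = 1.4779 / 9 = 0.1642.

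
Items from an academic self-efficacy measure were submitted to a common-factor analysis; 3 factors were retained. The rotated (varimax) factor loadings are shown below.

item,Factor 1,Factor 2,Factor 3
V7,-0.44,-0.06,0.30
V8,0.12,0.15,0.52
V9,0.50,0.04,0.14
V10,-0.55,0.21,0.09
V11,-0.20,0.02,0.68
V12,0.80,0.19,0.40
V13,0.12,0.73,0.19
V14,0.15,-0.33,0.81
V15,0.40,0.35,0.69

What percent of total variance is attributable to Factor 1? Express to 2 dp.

18.19%

SS loadings for Factor 1 = (-0.44)² + 0.12² + 0.50² + (-0.55)² + (-0.20)² + 0.80² + 0.12² + 0.15² + 0.40² = 1.6374
With 9 standardized items, total variance = 9. Proportion = 1.6374/9 = 0.1819 → 18.19%.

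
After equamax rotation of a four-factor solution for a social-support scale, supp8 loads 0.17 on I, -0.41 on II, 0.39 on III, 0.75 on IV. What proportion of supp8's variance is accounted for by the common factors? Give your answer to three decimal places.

h² = 0.17² + (-0.41)² + 0.39² + 0.75² = 0.0289 + 0.1681 + 0.1521 + 0.5625 = 0.9116

0.912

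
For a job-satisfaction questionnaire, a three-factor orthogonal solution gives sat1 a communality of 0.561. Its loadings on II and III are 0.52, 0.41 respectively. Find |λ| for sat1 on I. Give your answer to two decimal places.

0.35

Under orthogonal rotation h² = Σλ², so λ_I² = h² − (0.4385) = 0.561 − 0.4385 = 0.1225.
|λ| = √0.1225 = 0.3500.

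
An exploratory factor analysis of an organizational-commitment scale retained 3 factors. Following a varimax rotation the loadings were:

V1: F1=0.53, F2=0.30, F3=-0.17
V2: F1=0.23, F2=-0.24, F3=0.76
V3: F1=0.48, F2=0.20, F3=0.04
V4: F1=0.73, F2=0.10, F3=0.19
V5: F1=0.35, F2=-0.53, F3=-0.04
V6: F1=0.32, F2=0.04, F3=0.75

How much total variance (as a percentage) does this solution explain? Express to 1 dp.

Communalities: 0.3998, 0.6881, 0.2720, 0.5790, 0.4050, 0.6665; Σh² = 3.0104.
Total variance with 6 standardized items is 6, so the solution explains 3.0104/6 = 0.5017 = 50.17%.

50.2%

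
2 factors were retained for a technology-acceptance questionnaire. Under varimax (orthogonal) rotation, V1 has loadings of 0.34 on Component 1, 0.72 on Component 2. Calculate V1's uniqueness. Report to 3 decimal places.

0.366

h² = 0.34² + 0.72² = 0.1156 + 0.5184 = 0.6340
Uniqueness u² = 1 − h² = 1 − 0.6340 = 0.3660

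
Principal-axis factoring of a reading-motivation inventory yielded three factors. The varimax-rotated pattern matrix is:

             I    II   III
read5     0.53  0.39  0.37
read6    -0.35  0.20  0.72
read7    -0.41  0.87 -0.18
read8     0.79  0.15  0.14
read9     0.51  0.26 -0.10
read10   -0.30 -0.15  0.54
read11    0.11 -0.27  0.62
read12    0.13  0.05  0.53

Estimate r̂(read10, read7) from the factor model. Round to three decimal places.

r̂ = Σ λ_i·λ_j across factors = (-0.30)(-0.41) + (-0.15)(0.87) + (0.54)(-0.18)
  = +0.1230 -0.1305 -0.0972 = -0.1047

-0.105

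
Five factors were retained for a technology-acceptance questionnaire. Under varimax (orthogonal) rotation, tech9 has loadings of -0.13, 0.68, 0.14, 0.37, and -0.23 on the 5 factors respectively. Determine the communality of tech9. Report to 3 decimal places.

0.689

h² = (-0.13)² + 0.68² + 0.14² + 0.37² + (-0.23)² = 0.0169 + 0.4624 + 0.0196 + 0.1369 + 0.0529 = 0.6887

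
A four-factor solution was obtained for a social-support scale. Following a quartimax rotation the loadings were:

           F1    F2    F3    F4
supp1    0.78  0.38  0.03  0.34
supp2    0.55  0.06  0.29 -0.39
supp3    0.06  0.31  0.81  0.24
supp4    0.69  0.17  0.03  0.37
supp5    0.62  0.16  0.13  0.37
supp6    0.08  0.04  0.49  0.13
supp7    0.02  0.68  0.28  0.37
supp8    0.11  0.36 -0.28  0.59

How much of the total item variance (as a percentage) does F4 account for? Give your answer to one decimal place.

SS loadings for F4 = 0.34² + (-0.39)² + 0.24² + 0.37² + 0.37² + 0.13² + 0.37² + 0.59² = 1.1010
With 8 standardized items, total variance = 8. Proportion = 1.1010/8 = 0.1376 → 13.76%.

13.8%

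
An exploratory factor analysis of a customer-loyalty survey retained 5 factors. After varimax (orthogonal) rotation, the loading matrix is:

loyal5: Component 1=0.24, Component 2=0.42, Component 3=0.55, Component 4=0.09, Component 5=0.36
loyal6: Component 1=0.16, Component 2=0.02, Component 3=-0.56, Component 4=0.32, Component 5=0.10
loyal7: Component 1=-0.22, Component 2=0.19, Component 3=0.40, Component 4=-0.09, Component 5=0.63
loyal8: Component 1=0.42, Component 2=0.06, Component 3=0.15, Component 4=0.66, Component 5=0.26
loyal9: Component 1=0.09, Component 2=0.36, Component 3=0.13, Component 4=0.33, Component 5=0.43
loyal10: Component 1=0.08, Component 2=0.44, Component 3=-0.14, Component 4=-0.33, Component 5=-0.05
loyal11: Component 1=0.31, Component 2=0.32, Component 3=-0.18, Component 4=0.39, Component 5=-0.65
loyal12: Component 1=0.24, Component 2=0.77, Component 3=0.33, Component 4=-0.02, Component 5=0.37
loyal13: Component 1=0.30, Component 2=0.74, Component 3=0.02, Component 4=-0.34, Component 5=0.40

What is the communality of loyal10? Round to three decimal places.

0.331

h² = 0.08² + 0.44² + (-0.14)² + (-0.33)² + (-0.05)² = 0.0064 + 0.1936 + 0.0196 + 0.1089 + 0.0025 = 0.3310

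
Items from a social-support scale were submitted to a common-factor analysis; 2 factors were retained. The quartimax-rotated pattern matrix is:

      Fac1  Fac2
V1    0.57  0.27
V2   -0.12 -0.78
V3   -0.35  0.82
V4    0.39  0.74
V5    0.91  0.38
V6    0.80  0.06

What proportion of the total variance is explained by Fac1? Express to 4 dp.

SS loadings for Fac1 = 0.57² + (-0.12)² + (-0.35)² + 0.39² + 0.91² + 0.80² = 2.0820
Proportion of variance = 2.0820 / 6 = 0.3470.

0.3470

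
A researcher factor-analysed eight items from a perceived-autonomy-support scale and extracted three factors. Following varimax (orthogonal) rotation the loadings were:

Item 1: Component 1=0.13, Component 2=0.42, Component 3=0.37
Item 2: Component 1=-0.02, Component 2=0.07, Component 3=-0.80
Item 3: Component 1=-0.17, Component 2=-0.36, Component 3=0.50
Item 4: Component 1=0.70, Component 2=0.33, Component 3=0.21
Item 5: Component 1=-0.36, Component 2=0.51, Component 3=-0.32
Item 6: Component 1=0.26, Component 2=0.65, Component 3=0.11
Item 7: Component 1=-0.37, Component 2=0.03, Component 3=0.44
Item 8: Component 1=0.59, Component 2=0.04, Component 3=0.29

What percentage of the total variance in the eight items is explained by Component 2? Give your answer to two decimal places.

SS loadings for Component 2 = 0.42² + 0.07² + (-0.36)² + 0.33² + 0.51² + 0.65² + 0.03² + 0.04² = 1.1049
With 8 standardized items, total variance = 8. Proportion = 1.1049/8 = 0.1381 → 13.81%.

13.81%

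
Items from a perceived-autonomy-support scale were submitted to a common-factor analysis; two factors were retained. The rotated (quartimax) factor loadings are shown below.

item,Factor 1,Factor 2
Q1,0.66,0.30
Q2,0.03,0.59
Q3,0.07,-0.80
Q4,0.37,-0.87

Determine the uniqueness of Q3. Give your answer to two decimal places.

0.36

h² = 0.07² + (-0.80)² = 0.0049 + 0.6400 = 0.6449
Uniqueness u² = 1 − h² = 1 − 0.6449 = 0.3551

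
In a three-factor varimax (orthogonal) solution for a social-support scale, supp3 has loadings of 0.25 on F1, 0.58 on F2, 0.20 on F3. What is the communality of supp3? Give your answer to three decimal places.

0.439

h² = 0.25² + 0.58² + 0.20² = 0.0625 + 0.3364 + 0.0400 = 0.4389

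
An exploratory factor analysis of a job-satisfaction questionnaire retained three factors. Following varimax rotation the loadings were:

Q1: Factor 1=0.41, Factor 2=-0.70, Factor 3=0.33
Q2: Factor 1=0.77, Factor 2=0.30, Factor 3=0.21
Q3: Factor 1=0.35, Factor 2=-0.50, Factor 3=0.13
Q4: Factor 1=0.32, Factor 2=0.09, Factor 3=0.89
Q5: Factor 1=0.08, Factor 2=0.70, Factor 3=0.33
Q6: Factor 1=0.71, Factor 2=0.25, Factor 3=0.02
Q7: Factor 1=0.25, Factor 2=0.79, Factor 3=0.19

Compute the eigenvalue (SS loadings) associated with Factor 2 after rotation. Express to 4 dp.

2.0147

SS loadings for Factor 2 = (-0.70)² + 0.30² + (-0.50)² + 0.09² + 0.70² + 0.25² + 0.79² = 0.4900 + 0.0900 + 0.2500 + 0.0081 + 0.4900 + 0.0625 + 0.6241 = 2.0147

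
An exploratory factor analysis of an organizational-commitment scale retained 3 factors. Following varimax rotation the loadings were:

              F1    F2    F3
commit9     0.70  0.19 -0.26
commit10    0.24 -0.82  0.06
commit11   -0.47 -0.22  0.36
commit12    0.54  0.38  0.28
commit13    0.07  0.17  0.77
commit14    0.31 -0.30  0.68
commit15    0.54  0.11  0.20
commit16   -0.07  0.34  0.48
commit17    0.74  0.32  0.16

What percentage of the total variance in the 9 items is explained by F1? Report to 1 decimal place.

22.3%

SS loadings for F1 = 0.70² + 0.24² + (-0.47)² + 0.54² + 0.07² + 0.31² + 0.54² + (-0.07)² + 0.74² = 2.0052
With 9 standardized items, total variance = 9. Proportion = 2.0052/9 = 0.2228 → 22.28%.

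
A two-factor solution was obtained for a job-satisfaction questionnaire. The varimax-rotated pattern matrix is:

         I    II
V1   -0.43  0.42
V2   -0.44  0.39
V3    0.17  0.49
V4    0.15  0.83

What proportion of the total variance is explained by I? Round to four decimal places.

0.1075

SS loadings for I = (-0.43)² + (-0.44)² + 0.17² + 0.15² = 0.4299
Proportion of variance = 0.4299 / 4 = 0.1075.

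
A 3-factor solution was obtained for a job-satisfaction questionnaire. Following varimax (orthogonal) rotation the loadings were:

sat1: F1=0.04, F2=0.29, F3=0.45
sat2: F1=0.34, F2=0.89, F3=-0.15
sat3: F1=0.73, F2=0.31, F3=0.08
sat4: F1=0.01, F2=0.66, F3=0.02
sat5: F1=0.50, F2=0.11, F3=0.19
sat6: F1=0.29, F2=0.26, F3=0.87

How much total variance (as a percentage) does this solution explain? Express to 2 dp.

58.28%

Communalities: 0.2882, 0.9302, 0.6354, 0.4361, 0.2982, 0.9086; Σh² = 3.4967.
Total variance with 6 standardized items is 6, so the solution explains 3.4967/6 = 0.5828 = 58.28%.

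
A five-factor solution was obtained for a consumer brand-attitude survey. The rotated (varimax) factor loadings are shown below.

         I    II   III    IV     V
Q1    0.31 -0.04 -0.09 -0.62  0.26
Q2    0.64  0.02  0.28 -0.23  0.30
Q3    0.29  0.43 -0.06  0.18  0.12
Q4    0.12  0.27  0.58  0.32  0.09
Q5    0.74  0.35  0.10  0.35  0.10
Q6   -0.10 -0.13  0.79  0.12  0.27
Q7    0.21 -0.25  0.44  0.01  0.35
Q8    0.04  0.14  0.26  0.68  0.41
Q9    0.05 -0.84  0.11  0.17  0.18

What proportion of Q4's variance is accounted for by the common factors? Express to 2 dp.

0.53

h² = 0.12² + 0.27² + 0.58² + 0.32² + 0.09² = 0.0144 + 0.0729 + 0.3364 + 0.1024 + 0.0081 = 0.5342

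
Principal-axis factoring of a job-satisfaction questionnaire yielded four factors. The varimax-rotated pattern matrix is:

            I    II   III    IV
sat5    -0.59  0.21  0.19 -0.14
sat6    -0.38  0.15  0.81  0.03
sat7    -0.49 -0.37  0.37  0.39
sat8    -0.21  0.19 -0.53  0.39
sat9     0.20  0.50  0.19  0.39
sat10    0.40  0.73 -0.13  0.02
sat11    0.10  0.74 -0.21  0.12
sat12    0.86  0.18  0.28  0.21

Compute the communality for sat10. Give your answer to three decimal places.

0.710

h² = 0.40² + 0.73² + (-0.13)² + 0.02² = 0.1600 + 0.5329 + 0.0169 + 0.0004 = 0.7102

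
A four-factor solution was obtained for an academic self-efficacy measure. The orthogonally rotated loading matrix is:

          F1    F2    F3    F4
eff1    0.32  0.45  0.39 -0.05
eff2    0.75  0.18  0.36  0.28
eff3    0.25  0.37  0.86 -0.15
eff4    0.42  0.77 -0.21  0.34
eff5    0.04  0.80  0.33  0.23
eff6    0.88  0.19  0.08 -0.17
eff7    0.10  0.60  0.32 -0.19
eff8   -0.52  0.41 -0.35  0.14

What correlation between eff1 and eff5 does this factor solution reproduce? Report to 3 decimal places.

0.490

r̂ = Σ λ_i·λ_j across factors = (0.32)(0.04) + (0.45)(0.80) + (0.39)(0.33) + (-0.05)(0.23)
  = +0.0128 +0.3600 +0.1287 -0.0115 = 0.4900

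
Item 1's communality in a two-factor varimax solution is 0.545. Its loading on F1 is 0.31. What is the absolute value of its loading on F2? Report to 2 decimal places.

Under orthogonal rotation h² = Σλ², so λ_F2² = h² − (0.0961) = 0.545 − 0.0961 = 0.4489.
|λ| = √0.4489 = 0.6700.

0.67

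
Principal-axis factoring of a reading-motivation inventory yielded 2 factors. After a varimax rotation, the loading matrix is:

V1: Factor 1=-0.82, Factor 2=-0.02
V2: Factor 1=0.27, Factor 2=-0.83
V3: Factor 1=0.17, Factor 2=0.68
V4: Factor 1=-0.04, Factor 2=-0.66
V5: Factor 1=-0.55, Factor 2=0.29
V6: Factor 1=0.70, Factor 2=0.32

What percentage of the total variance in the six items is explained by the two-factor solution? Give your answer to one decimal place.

SS loadings by factor: 1.5683, 1.7738; total = 3.3421.
Total variance with 6 standardized items is 6, so the solution explains 3.3421/6 = 0.5570 = 55.70%.

55.7%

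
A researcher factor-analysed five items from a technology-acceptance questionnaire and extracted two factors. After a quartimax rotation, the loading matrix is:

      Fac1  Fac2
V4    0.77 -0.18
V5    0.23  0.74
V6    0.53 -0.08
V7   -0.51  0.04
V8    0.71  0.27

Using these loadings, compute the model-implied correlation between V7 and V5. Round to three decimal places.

-0.088

r̂ = Σ λ_i·λ_j across factors = (-0.51)(0.23) + (0.04)(0.74)
  = -0.1173 +0.0296 = -0.0877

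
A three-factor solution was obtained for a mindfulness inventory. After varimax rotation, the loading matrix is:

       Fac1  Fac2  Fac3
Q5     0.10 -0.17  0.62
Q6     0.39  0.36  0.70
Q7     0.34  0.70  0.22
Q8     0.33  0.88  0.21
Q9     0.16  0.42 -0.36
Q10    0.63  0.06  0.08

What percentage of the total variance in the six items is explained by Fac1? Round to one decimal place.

SS loadings for Fac1 = 0.10² + 0.39² + 0.34² + 0.33² + 0.16² + 0.63² = 0.8091
With 6 standardized items, total variance = 6. Proportion = 0.8091/6 = 0.1348 → 13.49%.

13.5%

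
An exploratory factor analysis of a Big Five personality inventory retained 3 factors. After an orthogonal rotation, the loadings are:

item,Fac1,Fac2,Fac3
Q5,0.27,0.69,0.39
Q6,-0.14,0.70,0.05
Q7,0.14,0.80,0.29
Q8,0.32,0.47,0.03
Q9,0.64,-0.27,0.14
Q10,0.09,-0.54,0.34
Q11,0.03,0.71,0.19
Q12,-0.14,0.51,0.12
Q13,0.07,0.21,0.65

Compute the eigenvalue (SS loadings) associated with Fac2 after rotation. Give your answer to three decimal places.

SS loadings for Fac2 = 0.69² + 0.70² + 0.80² + 0.47² + (-0.27)² + (-0.54)² + 0.71² + 0.51² + 0.21² = 0.4761 + 0.4900 + 0.6400 + 0.2209 + 0.0729 + 0.2916 + 0.5041 + 0.2601 + 0.0441 = 2.9998

3.000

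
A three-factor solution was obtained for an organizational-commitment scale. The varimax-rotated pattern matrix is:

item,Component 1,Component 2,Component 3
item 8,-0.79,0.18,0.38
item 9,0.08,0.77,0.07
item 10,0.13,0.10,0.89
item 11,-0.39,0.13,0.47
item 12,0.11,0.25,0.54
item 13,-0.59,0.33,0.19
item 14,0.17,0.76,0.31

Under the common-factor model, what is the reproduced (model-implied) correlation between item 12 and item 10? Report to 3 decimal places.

0.520

r̂ = Σ λ_i·λ_j across factors = (0.11)(0.13) + (0.25)(0.10) + (0.54)(0.89)
  = +0.0143 +0.0250 +0.4806 = 0.5199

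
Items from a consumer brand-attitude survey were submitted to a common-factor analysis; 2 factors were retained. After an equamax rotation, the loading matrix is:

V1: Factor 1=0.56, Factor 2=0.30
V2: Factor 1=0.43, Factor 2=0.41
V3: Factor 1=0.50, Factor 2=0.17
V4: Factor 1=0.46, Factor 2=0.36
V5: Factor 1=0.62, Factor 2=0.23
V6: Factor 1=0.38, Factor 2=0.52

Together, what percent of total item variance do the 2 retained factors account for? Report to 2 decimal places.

SS loadings by factor: 1.4889, 0.7399; total = 2.2288.
Total variance with 6 standardized items is 6, so the solution explains 2.2288/6 = 0.3715 = 37.15%.

37.15%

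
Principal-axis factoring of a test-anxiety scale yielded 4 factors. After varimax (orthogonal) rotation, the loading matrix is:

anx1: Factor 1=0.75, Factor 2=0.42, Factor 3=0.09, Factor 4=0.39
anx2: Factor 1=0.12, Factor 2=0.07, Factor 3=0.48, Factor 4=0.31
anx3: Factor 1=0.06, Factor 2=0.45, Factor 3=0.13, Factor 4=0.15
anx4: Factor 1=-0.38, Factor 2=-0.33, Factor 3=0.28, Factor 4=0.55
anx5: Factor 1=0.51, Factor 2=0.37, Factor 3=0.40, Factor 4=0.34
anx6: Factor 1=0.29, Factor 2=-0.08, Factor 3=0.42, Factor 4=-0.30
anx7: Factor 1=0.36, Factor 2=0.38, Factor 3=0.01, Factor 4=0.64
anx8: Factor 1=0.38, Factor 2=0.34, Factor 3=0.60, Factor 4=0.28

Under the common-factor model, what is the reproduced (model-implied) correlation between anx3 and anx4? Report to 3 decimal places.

-0.052

r̂ = Σ λ_i·λ_j across factors = (0.06)(-0.38) + (0.45)(-0.33) + (0.13)(0.28) + (0.15)(0.55)
  = -0.0228 -0.1485 +0.0364 +0.0825 = -0.0524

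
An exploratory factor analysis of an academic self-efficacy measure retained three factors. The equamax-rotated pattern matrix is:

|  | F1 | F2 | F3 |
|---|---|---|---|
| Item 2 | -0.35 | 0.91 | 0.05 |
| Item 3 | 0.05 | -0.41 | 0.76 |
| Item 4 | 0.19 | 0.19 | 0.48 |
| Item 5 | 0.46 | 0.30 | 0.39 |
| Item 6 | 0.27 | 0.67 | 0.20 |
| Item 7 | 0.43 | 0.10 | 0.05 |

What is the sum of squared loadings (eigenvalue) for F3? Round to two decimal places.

1.01

SS loadings for F3 = 0.05² + 0.76² + 0.48² + 0.39² + 0.20² + 0.05² = 0.0025 + 0.5776 + 0.2304 + 0.1521 + 0.0400 + 0.0025 = 1.0051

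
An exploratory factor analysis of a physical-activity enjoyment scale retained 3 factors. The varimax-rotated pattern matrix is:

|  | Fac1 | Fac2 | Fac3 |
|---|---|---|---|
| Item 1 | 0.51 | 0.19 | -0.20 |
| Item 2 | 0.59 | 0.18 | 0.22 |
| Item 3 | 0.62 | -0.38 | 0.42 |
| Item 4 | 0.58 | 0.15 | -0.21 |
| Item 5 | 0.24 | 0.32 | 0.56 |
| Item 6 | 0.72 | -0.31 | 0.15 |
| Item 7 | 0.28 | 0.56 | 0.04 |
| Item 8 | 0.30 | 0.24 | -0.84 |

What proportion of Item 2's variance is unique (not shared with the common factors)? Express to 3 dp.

h² = 0.59² + 0.18² + 0.22² = 0.3481 + 0.0324 + 0.0484 = 0.4289
Uniqueness u² = 1 − h² = 1 − 0.4289 = 0.5711

0.571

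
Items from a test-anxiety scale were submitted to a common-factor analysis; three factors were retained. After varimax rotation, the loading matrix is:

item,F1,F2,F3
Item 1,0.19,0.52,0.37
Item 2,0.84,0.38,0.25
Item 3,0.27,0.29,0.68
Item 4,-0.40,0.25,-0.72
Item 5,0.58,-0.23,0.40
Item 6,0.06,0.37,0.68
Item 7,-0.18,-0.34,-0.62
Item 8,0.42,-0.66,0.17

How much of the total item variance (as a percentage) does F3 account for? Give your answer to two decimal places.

SS loadings for F3 = 0.37² + 0.25² + 0.68² + (-0.72)² + 0.40² + 0.68² + (-0.62)² + 0.17² = 2.2159
With 8 standardized items, total variance = 8. Proportion = 2.2159/8 = 0.2770 → 27.70%.

27.70%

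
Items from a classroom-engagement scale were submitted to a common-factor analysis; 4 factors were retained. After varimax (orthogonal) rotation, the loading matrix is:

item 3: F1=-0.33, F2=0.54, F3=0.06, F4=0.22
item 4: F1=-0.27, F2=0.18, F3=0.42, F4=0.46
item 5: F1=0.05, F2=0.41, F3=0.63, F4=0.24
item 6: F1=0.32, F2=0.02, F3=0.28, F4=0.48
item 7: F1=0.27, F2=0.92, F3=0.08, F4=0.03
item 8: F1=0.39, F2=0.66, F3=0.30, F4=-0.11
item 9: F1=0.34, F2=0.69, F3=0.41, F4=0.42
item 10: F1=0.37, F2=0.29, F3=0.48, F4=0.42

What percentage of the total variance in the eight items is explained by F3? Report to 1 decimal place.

SS loadings for F3 = 0.06² + 0.42² + 0.63² + 0.28² + 0.08² + 0.30² + 0.41² + 0.48² = 1.1502
With 8 standardized items, total variance = 8. Proportion = 1.1502/8 = 0.1438 → 14.38%.

14.4%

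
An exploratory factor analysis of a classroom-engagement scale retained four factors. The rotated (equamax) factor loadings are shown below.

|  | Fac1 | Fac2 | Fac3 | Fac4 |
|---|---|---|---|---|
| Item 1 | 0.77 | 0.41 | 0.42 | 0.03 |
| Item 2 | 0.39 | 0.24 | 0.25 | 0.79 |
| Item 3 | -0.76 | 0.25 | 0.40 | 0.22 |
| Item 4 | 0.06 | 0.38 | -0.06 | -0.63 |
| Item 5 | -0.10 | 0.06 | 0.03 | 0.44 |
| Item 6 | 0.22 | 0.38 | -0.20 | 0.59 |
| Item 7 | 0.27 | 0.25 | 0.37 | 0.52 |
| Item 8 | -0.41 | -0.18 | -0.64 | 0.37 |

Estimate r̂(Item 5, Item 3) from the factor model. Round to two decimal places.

0.20

r̂ = Σ λ_i·λ_j across factors = (-0.10)(-0.76) + (0.06)(0.25) + (0.03)(0.40) + (0.44)(0.22)
  = +0.0760 +0.0150 +0.0120 +0.0968 = 0.1998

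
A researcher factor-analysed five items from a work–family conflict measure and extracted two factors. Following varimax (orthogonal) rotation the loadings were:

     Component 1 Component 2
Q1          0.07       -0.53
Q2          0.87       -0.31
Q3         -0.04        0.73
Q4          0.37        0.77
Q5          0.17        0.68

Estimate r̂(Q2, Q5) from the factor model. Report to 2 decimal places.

r̂ = Σ λ_i·λ_j across factors = (0.87)(0.17) + (-0.31)(0.68)
  = +0.1479 -0.2108 = -0.0629

-0.06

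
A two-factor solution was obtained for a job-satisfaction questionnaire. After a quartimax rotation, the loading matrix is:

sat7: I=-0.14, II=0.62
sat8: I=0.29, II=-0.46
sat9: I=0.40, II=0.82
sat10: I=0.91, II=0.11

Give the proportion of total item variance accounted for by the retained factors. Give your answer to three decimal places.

0.593

SS loadings by factor: 1.0918, 1.2805; total = 2.3723.
Total variance with 4 standardized items is 4, so the solution explains 2.3723/4 = 0.5931.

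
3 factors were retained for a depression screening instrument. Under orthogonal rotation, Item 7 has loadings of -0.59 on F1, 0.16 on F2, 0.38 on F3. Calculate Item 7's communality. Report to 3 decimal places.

0.518

h² = (-0.59)² + 0.16² + 0.38² = 0.3481 + 0.0256 + 0.1444 = 0.5181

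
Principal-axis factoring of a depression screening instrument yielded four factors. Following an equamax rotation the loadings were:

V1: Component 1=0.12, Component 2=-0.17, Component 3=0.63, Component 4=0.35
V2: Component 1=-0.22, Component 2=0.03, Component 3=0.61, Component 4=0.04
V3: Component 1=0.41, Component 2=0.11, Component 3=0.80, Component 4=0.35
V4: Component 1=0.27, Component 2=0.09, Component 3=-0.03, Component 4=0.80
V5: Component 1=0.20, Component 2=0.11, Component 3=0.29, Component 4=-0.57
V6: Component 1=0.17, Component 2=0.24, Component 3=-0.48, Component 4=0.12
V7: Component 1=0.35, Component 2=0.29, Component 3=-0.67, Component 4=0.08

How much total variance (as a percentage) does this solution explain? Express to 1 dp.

Communalities: 0.5627, 0.4230, 0.9427, 0.7219, 0.4611, 0.3313, 0.6619; Σh² = 4.1046.
Total variance with 7 standardized items is 7, so the solution explains 4.1046/7 = 0.5864 = 58.64%.

58.6%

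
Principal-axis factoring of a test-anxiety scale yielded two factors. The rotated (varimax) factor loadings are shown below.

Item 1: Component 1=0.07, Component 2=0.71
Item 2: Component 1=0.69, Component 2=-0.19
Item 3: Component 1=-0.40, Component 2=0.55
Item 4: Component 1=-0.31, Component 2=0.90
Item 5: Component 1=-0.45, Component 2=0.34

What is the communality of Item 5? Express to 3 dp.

h² = (-0.45)² + 0.34² = 0.2025 + 0.1156 = 0.3181

0.318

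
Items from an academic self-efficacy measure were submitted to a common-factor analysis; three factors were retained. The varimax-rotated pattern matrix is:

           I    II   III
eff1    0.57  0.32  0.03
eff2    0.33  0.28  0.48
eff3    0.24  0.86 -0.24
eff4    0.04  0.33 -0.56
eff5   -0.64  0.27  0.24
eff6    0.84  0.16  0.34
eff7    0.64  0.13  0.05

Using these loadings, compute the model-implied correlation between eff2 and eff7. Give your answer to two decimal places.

r̂ = Σ λ_i·λ_j across factors = (0.33)(0.64) + (0.28)(0.13) + (0.48)(0.05)
  = +0.2112 +0.0364 +0.0240 = 0.2716

0.27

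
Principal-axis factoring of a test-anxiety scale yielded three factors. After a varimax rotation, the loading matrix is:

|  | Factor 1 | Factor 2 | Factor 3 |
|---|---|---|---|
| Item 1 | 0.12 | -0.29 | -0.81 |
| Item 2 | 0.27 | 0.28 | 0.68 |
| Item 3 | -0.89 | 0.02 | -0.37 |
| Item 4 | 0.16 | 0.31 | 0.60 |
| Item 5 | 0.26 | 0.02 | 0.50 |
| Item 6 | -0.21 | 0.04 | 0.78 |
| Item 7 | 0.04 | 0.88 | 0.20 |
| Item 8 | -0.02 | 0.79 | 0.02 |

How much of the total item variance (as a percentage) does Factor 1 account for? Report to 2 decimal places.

SS loadings for Factor 1 = 0.12² + 0.27² + (-0.89)² + 0.16² + 0.26² + (-0.21)² + 0.04² + (-0.02)² = 1.0187
With 8 standardized items, total variance = 8. Proportion = 1.0187/8 = 0.1273 → 12.73%.

12.73%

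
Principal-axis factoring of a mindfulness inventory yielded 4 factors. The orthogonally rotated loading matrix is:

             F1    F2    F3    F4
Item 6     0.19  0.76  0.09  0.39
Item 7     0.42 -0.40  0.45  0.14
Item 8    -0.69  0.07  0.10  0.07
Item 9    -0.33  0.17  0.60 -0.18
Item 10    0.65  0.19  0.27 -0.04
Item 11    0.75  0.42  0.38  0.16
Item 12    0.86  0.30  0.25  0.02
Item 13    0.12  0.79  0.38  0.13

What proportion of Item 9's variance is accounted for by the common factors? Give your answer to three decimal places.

h² = (-0.33)² + 0.17² + 0.60² + (-0.18)² = 0.1089 + 0.0289 + 0.3600 + 0.0324 = 0.5302

0.530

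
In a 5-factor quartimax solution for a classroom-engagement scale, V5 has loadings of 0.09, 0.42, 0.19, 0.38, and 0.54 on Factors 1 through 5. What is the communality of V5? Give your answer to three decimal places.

0.657

h² = 0.09² + 0.42² + 0.19² + 0.38² + 0.54² = 0.0081 + 0.1764 + 0.0361 + 0.1444 + 0.2916 = 0.6566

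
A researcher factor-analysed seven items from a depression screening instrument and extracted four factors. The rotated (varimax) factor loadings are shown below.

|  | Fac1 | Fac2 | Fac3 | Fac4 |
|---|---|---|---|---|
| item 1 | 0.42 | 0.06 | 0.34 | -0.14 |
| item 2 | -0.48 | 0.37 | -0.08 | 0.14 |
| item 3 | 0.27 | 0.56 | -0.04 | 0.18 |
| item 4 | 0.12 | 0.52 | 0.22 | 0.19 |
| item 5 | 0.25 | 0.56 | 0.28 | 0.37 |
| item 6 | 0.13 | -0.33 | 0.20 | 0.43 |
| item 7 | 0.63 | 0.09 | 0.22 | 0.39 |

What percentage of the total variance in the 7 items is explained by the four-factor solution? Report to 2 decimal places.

Communalities: 0.3152, 0.3933, 0.4205, 0.3693, 0.5914, 0.3507, 0.6055; Σh² = 3.0459.
Total variance with 7 standardized items is 7, so the solution explains 3.0459/7 = 0.4351 = 43.51%.

43.51%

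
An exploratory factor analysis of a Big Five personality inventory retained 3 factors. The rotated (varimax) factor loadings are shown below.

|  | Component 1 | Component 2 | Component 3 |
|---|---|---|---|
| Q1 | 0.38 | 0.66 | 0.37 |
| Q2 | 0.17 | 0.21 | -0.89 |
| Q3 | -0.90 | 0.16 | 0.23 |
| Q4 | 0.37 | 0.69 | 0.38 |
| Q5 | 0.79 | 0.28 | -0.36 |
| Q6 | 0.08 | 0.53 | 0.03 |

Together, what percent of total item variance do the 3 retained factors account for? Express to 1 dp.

Communalities: 0.7169, 0.8651, 0.8885, 0.7574, 0.8321, 0.2882; Σh² = 4.3482.
Total variance with 6 standardized items is 6, so the solution explains 4.3482/6 = 0.7247 = 72.47%.

72.5%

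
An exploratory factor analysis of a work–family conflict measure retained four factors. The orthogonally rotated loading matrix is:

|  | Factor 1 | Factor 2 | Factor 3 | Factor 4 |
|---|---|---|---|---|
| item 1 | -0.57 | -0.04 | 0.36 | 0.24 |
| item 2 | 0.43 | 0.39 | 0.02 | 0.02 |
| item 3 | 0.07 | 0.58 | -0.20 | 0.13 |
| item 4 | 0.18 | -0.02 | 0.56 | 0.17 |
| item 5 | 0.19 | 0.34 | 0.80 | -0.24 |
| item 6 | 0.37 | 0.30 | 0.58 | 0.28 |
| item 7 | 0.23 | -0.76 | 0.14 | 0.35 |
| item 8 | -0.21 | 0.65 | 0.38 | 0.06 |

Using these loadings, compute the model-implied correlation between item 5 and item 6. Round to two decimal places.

0.57

r̂ = Σ λ_i·λ_j across factors = (0.19)(0.37) + (0.34)(0.30) + (0.80)(0.58) + (-0.24)(0.28)
  = +0.0703 +0.1020 +0.4640 -0.0672 = 0.5691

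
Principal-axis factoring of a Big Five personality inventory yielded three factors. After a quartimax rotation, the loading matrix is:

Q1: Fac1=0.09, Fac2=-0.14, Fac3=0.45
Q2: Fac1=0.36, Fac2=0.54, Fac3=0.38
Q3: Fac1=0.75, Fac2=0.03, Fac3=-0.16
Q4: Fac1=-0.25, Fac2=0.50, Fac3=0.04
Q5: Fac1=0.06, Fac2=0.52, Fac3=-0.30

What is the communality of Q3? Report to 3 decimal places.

h² = 0.75² + 0.03² + (-0.16)² = 0.5625 + 0.0009 + 0.0256 = 0.5890

0.589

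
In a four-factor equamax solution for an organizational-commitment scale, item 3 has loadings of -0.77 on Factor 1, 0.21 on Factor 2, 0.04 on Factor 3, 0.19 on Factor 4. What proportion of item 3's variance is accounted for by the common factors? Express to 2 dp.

0.67

h² = (-0.77)² + 0.21² + 0.04² + 0.19² = 0.5929 + 0.0441 + 0.0016 + 0.0361 = 0.6747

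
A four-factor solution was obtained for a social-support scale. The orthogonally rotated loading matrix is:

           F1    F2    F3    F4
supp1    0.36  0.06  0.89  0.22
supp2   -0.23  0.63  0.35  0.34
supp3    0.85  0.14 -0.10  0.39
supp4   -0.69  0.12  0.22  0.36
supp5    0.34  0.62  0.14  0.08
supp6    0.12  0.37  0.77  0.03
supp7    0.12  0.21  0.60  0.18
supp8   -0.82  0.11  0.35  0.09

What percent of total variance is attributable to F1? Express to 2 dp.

SS loadings for F1 = 0.36² + (-0.23)² + 0.85² + (-0.69)² + 0.34² + 0.12² + 0.12² + (-0.82)² = 2.1979
With 8 standardized items, total variance = 8. Proportion = 2.1979/8 = 0.2747 → 27.47%.

27.47%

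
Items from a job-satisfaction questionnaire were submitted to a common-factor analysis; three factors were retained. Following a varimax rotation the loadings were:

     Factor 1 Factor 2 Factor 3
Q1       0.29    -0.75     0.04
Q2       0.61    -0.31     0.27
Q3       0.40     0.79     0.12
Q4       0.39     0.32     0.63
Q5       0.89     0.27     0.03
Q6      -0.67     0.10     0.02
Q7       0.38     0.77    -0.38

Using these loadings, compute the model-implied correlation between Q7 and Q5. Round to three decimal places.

r̂ = Σ λ_i·λ_j across factors = (0.38)(0.89) + (0.77)(0.27) + (-0.38)(0.03)
  = +0.3382 +0.2079 -0.0114 = 0.5347

0.535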